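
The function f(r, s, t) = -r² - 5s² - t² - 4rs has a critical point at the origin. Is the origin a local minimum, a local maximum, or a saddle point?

The Hessian at the origin is H = [[-2, -4, 0], [-4, -10, 0], [0, 0, -2]].
Congruent diagonalization of H (simultaneous row and column reduction) yields pivots -2, -2, -2.
So there are 3 negative pivots.
H is negative definite, so the origin is a strict local maximum.

local maximum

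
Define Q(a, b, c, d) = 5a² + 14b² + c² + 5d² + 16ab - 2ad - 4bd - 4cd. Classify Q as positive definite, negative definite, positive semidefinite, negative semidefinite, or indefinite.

positive definite

The symmetric matrix of Q is A = [[5, 8, 0, -1], [8, 14, 0, -2], [0, 0, 1, -2], [-1, -2, -2, 5]].
Leading principal minors: Δ_1 = 5, Δ_2 = 6, Δ_3 = 6, Δ_4 = 4.
All leading principal minors are positive, so by Sylvester's criterion Q is positive definite.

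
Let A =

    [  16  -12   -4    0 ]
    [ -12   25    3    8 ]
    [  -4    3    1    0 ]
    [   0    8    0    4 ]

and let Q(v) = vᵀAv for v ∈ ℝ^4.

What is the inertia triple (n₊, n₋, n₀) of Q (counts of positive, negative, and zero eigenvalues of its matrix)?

(2, 0, 2)

Row-reducing A symmetrically gives the diagonal entries 16, 16, 0, 0.
Counting signs: 2 positive, 2 zero.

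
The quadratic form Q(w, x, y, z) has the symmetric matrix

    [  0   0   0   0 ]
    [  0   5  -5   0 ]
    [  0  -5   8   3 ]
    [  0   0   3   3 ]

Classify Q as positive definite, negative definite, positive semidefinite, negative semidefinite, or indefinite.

positive semidefinite

Symmetric row and column elimination reduces A to a congruent diagonal form with pivots 0, 5, 3, 0.
So there are 2 positive, 2 zero pivots.
Hence Q is positive semidefinite.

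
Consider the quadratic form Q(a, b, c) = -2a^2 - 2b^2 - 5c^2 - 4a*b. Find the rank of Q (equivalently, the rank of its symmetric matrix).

Write A = [[-2, -2, 0], [-2, -2, 0], [0, 0, -5]].
Applying the same elementary operations to the rows and columns of A produces a congruent diagonal matrix with entries -2, 0, -5.
That gives 2 negative, 1 zero pivots.
The rank is the number of nonzero pivots: 2.

2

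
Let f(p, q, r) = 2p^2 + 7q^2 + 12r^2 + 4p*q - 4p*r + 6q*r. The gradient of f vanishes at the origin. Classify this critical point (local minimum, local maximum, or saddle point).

local minimum

The Hessian at the origin is H = [[4, 4, -4], [4, 14, 6], [-4, 6, 24]].
Row-reducing H symmetrically gives the diagonal entries 4, 10, 10.
So there are 3 positive pivots.
H is positive definite, so the origin is a strict local minimum.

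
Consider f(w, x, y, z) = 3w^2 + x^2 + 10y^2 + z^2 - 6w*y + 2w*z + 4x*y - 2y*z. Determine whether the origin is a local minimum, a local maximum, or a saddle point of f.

The Hessian at the origin is H = [[6, 0, -6, 2], [0, 2, 4, 0], [-6, 4, 20, -2], [2, 0, -2, 2]].
Symmetric row and column elimination reduces H to a congruent diagonal form with pivots 6, 2, 6, 4/3.
Counting signs: 4 positive.
H is positive definite, so the origin is a strict local minimum.

local minimum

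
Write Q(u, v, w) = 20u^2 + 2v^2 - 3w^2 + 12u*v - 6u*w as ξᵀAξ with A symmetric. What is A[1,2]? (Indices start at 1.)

6

The coefficient of u·v in Q is 12. For a symmetric A this equals A[1,2] + A[2,1] = 2·A[1,2].
So A[1,2] = 12/2 = 6.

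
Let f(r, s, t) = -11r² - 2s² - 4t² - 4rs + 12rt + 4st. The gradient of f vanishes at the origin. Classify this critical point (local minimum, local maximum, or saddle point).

The Hessian at the origin is H = [[-22, -4, 12], [-4, -4, 4], [12, 4, -8]].
Applying the same elementary operations to the rows and columns of H produces a congruent diagonal matrix with entries -22, -36/11, -4/9.
That gives 3 negative pivots.
H is negative definite, so the origin is a strict local maximum.

local maximum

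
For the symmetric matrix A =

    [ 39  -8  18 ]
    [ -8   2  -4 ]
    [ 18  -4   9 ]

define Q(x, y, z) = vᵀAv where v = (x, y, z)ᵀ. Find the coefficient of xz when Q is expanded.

The coefficient of xz is A[1,3] + A[3,1] = 2·18 = 36.

36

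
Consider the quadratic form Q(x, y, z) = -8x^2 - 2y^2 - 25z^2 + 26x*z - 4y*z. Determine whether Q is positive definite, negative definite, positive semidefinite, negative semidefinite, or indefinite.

The symmetric matrix is A = [[-8, 0, 13], [0, -2, -2], [13, -2, -25]].
An LDLᵀ factorisation of A has diagonal entries -8, -2, -15/8.
Counting signs: 3 negative.
Hence Q is negative definite.

negative definite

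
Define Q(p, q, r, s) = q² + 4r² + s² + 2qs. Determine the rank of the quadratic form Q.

The symmetric matrix is A = [[0, 0, 0, 0], [0, 1, 0, 1], [0, 0, 4, 0], [0, 1, 0, 1]].
Applying the same elementary operations to the rows and columns of A produces a congruent diagonal matrix with entries 0, 1, 4, 0.
Counting signs: 2 positive, 2 zero.
The rank is the number of nonzero pivots: 2.

2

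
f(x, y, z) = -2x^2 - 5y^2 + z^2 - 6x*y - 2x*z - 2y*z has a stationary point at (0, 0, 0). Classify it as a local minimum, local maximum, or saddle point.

saddle point

The Hessian at the origin is H = [[-4, -6, -2], [-6, -10, -2], [-2, -2, 2]].
Congruent diagonalization of H (simultaneous row and column reduction) yields pivots -4, -1, 4.
So there are 1 positive, 2 negative pivots.
H is indefinite, so the origin is a saddle point.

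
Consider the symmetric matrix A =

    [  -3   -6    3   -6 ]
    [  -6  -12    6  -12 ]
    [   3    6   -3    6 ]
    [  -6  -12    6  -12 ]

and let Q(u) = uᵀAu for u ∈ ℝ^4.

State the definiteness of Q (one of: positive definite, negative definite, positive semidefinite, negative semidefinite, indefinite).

Row-reducing A symmetrically gives the diagonal entries -3, 0, 0, 0.
So there are 1 negative, 3 zero pivots.
Hence Q is negative semidefinite.

negative semidefinite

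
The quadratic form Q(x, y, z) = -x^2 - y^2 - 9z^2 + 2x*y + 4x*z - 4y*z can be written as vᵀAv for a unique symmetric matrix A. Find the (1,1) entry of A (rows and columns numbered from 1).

The coefficient of x^2 in Q is -1, and that is exactly A[1,1].

-1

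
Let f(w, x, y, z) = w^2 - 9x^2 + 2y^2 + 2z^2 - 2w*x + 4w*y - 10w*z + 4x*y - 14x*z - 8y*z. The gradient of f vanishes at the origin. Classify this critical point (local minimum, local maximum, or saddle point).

saddle point

The Hessian at the origin is H = [[2, -2, 4, -10], [-2, -18, 4, -14], [4, 4, 4, -8], [-10, -14, -8, 4]].
An LDLᵀ factorisation of H has diagonal entries 2, -20, -4/5, -10.
Counting signs: 1 positive, 3 negative.
H is indefinite, so the origin is a saddle point.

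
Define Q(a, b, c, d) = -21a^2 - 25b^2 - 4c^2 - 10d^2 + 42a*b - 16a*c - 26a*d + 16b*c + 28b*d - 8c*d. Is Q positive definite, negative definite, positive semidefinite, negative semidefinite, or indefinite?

The symmetric matrix of Q is A = [[-21, 21, -8, -13], [21, -25, 8, 14], [-8, 8, -4, -4], [-13, 14, -4, -10]].
Leading principal minors: Δ_1 = -21, Δ_2 = 84, Δ_3 = -80, Δ_4 = 60.
The signs alternate starting with Δ_1 < 0, so by Sylvester's criterion Q is negative definite.

negative definite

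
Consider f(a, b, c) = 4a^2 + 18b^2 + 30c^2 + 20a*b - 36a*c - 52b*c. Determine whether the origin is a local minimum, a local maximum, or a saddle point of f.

saddle point

The Hessian at the origin is H = [[8, 20, -36], [20, 36, -52], [-36, -52, 60]].
Applying the same elementary operations to the rows and columns of H produces a congruent diagonal matrix with entries 8, -14, 8/7.
Counting signs: 2 positive, 1 negative.
H is indefinite, so the origin is a saddle point.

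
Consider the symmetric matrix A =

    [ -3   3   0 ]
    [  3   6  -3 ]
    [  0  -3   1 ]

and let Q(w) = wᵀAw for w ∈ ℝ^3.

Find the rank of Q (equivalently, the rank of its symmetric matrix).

Row-reducing A symmetrically gives the diagonal entries -3, 9, 0.
So there are 1 positive, 1 negative, 1 zero pivots.
The rank is the number of nonzero pivots: 2.

2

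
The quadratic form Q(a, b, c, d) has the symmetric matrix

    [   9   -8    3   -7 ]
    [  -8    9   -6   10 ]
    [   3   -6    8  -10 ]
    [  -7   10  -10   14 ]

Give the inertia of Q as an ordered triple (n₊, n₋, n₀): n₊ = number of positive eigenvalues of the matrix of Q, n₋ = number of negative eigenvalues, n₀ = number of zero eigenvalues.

(4, 0, 0)

Row-reducing A symmetrically gives the diagonal entries 9, 17/9, 19/17, 2/19.
Counting signs: 4 positive.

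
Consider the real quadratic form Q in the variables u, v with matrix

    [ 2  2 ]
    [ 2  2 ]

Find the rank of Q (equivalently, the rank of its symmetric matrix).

Congruent diagonalization of A (simultaneous row and column reduction) yields pivots 2, 0.
That gives 1 positive, 1 zero pivots.
The rank is the number of nonzero pivots: 1.

1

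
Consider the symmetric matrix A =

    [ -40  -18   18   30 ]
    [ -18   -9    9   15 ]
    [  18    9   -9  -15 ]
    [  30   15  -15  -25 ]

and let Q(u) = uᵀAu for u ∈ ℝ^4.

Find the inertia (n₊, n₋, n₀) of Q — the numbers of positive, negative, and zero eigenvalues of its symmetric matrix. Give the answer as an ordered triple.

Symmetric row and column elimination reduces A to a congruent diagonal form with pivots -40, -9/10, 0, 0.
That gives 2 negative, 2 zero pivots.

(0, 2, 2)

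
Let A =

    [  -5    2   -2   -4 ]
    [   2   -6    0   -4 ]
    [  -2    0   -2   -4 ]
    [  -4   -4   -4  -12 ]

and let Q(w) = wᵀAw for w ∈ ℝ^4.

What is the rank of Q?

4

Congruent diagonalization of A (simultaneous row and column reduction) yields pivots -5, -26/5, -14/13, -4/7.
So there are 4 negative pivots.
The rank is the number of nonzero pivots: 4.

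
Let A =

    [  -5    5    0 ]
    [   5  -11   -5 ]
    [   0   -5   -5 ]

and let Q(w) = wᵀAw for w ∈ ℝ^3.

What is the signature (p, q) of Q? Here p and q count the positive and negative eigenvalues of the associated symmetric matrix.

(0, 3)

Row-reducing A symmetrically gives the diagonal entries -5, -6, -5/6.
So there are 3 negative pivots.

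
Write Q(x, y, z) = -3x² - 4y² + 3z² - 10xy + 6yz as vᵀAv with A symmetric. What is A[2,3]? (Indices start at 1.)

3

The coefficient of y·z in Q is 6. For a symmetric A this equals A[2,3] + A[3,2] = 2·A[2,3].
So A[2,3] = 6/2 = 3.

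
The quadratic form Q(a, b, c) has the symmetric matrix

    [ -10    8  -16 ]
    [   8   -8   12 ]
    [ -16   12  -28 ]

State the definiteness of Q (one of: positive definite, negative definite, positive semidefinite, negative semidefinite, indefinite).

negative definite

An LDLᵀ factorisation of A has diagonal entries -10, -8/5, -2.
So there are 3 negative pivots.
Hence Q is negative definite.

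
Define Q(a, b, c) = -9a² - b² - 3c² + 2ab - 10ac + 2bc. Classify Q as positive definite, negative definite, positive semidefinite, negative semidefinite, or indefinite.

Write A = [[-9, 1, -5], [1, -1, 1], [-5, 1, -3]].
Applying the same elementary operations to the rows and columns of A produces a congruent diagonal matrix with entries -9, -8/9, 0.
Counting signs: 2 negative, 1 zero.
Hence Q is negative semidefinite.

negative semidefinite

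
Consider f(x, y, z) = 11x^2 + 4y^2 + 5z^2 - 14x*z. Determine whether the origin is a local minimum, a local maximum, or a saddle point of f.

local minimum

The Hessian at the origin is H = [[22, 0, -14], [0, 8, 0], [-14, 0, 10]].
Row-reducing H symmetrically gives the diagonal entries 22, 8, 12/11.
Counting signs: 3 positive.
H is positive definite, so the origin is a strict local minimum.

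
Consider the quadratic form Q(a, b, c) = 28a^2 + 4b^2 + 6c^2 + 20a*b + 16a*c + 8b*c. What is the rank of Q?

The symmetric matrix is A = [[28, 10, 8], [10, 4, 4], [8, 4, 6]].
Applying the same elementary operations to the rows and columns of A produces a congruent diagonal matrix with entries 28, 3/7, 2/3.
That gives 3 positive pivots.
The rank is the number of nonzero pivots: 3.

3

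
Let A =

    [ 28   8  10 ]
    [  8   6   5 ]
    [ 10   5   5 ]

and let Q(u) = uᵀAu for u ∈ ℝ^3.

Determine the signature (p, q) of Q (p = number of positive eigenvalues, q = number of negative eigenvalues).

Applying the same elementary operations to the rows and columns of A produces a congruent diagonal matrix with entries 28, 26/7, 5/26.
Counting signs: 3 positive.

(3, 0)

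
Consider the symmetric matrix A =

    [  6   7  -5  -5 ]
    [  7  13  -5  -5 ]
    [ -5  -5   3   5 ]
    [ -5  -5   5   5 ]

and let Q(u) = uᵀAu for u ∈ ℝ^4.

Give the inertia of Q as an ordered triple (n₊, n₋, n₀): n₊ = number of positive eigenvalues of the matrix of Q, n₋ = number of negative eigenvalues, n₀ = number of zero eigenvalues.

Symmetric row and column elimination reduces A to a congruent diagonal form with pivots 6, 29/6, -38/29, 20/19.
Counting signs: 3 positive, 1 negative.

(3, 1, 0)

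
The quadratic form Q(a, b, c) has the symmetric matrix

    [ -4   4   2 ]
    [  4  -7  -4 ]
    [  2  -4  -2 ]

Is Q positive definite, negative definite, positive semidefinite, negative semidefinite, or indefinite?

indefinite

Row-reducing A symmetrically gives the diagonal entries -4, -3, 1/3.
So there are 1 positive, 2 negative pivots.
Hence Q is indefinite.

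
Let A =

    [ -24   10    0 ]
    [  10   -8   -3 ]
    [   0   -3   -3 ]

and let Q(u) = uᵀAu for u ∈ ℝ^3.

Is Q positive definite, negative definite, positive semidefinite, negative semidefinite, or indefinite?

negative definite

Congruent diagonalization of A (simultaneous row and column reduction) yields pivots -24, -23/6, -15/23.
That gives 3 negative pivots.
Hence Q is negative definite.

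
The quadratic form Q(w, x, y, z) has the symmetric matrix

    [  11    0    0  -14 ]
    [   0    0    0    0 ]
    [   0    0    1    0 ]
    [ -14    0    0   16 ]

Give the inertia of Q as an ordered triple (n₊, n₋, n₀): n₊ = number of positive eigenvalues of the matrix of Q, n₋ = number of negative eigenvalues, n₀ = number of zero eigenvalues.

Applying the same elementary operations to the rows and columns of A produces a congruent diagonal matrix with entries 11, 0, 1, -20/11.
So there are 2 positive, 1 negative, 1 zero pivots.

(2, 1, 1)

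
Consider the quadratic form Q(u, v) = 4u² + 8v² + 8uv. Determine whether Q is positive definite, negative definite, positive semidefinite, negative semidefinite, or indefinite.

positive definite

The symmetric matrix is A = [[4, 4], [4, 8]].
Symmetric row and column elimination reduces A to a congruent diagonal form with pivots 4, 4.
Counting signs: 2 positive.
Hence Q is positive definite.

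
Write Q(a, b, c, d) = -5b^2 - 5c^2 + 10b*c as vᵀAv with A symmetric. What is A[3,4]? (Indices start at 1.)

The coefficient of c·d in Q is 0. For a symmetric A this equals A[3,4] + A[4,3] = 2·A[3,4].
So A[3,4] = 0/2 = 0.

0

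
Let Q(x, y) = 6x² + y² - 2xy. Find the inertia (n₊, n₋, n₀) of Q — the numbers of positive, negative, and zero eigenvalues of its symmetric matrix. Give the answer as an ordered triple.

(2, 0, 0)

The associated matrix is A = [[6, -1], [-1, 1]].
Symmetric row and column elimination reduces A to a congruent diagonal form with pivots 6, 5/6.
Counting signs: 2 positive.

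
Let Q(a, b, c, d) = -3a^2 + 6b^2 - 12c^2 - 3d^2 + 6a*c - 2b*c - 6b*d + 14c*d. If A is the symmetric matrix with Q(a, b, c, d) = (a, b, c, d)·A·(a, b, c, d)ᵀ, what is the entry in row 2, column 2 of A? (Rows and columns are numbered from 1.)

6

The coefficient of b^2 in Q is 6, and that is exactly A[2,2].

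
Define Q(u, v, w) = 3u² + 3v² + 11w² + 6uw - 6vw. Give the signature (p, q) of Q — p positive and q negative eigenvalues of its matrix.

(3, 0)

Write A = [[3, 0, 3], [0, 3, -3], [3, -3, 11]].
Applying the same elementary operations to the rows and columns of A produces a congruent diagonal matrix with entries 3, 3, 5.
Counting signs: 3 positive.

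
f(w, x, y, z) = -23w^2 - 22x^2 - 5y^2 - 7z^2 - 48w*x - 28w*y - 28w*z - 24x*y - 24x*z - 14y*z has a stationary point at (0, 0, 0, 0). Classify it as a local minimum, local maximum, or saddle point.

saddle point

The Hessian at the origin is H = [[-46, -48, -28, -28], [-48, -44, -24, -24], [-28, -24, -10, -14], [-28, -24, -14, -14]].
Row-reducing H symmetrically gives the diagonal entries -46, 140/23, 18/7, -20/9.
Counting signs: 2 positive, 2 negative.
H is indefinite, so the origin is a saddle point.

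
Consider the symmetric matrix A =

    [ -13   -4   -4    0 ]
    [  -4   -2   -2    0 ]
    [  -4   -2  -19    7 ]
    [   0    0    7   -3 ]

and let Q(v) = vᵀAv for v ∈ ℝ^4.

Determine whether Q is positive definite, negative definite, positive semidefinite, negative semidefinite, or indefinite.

Congruent diagonalization of A (simultaneous row and column reduction) yields pivots -13, -10/13, -17, -2/17.
That gives 4 negative pivots.
Hence Q is negative definite.

negative definite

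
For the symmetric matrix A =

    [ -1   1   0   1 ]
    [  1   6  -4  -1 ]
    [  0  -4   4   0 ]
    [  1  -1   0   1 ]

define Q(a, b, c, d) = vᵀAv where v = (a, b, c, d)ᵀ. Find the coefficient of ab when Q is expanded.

The coefficient of ab is A[1,2] + A[2,1] = 2·1 = 2.

2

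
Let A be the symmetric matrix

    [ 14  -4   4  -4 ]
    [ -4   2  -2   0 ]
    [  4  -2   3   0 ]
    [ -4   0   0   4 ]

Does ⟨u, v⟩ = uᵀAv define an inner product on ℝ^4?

Row-reducing A symmetrically gives the diagonal entries 14, 6/7, 1, 4/3.
Counting signs: 4 positive.
Hence Q is positive definite.
⟨·,·⟩ is an inner product exactly when A is positive definite.

yes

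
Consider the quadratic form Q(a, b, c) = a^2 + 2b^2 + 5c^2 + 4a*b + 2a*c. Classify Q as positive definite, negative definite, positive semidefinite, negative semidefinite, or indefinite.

Write A = [[1, 2, 1], [2, 2, 0], [1, 0, 5]].
Row-reducing A symmetrically gives the diagonal entries 1, -2, 6.
Counting signs: 2 positive, 1 negative.
Hence Q is indefinite.

indefinite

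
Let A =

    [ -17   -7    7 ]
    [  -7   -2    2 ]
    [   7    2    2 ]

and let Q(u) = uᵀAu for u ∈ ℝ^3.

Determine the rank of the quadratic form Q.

3

Applying the same elementary operations to the rows and columns of A produces a congruent diagonal matrix with entries -17, 15/17, 4.
Counting signs: 2 positive, 1 negative.
The rank is the number of nonzero pivots: 3.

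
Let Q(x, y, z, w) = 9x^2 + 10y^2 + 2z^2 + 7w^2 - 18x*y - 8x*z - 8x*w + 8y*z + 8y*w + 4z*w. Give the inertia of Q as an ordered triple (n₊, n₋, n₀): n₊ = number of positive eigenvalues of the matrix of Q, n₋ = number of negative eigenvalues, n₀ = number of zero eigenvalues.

The associated matrix is A = [[9, -9, -4, -4], [-9, 10, 4, 4], [-4, 4, 2, 2], [-4, 4, 2, 7]].
Congruent diagonalization of A (simultaneous row and column reduction) yields pivots 9, 1, 2/9, 5.
So there are 4 positive pivots.

(4, 0, 0)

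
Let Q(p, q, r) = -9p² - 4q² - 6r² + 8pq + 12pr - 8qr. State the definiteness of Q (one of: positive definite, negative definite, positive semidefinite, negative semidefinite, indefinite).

negative definite

Write A = [[-9, 4, 6], [4, -4, -4], [6, -4, -6]].
Congruent diagonalization of A (simultaneous row and column reduction) yields pivots -9, -20/9, -6/5.
That gives 3 negative pivots.
Hence Q is negative definite.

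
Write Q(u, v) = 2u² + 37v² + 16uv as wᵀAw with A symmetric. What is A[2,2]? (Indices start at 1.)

The coefficient of v² in Q is 37, and that is exactly A[2,2].

37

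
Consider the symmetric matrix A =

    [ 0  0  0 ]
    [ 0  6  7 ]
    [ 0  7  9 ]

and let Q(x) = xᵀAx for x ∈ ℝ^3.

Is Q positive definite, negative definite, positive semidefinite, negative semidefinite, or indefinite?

positive semidefinite

Symmetric row and column elimination reduces A to a congruent diagonal form with pivots 0, 6, 5/6.
That gives 2 positive, 1 zero pivots.
Hence Q is positive semidefinite.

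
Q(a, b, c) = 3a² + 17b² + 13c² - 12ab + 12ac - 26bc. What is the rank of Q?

The symmetric matrix is A = [[3, -6, 6], [-6, 17, -13], [6, -13, 13]].
Applying the same elementary operations to the rows and columns of A produces a congruent diagonal matrix with entries 3, 5, 4/5.
Counting signs: 3 positive.
The rank is the number of nonzero pivots: 3.

3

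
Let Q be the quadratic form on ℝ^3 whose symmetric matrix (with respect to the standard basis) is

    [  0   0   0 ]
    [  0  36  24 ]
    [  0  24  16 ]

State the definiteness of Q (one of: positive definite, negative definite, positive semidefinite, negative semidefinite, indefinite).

positive semidefinite

Applying the same elementary operations to the rows and columns of A produces a congruent diagonal matrix with entries 0, 36, 0.
So there are 1 positive, 2 zero pivots.
Hence Q is positive semidefinite.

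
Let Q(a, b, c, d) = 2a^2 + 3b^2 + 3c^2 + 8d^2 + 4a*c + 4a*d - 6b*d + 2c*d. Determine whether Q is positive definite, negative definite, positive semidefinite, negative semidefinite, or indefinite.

positive definite

The symmetric matrix of Q is A = [[2, 0, 2, 2], [0, 3, 0, -3], [2, 0, 3, 1], [2, -3, 1, 8]].
Leading principal minors: Δ_1 = 2, Δ_2 = 6, Δ_3 = 6, Δ_4 = 12.
All leading principal minors are positive, so by Sylvester's criterion Q is positive definite.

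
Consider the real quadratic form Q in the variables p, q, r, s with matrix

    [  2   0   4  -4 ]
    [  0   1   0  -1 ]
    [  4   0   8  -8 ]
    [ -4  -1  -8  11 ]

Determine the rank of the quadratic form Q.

3

Symmetric row and column elimination reduces A to a congruent diagonal form with pivots 2, 1, 0, 2.
So there are 3 positive, 1 zero pivots.
The rank is the number of nonzero pivots: 3.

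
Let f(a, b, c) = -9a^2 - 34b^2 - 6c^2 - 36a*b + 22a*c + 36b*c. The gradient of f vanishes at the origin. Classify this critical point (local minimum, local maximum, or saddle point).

saddle point

The Hessian at the origin is H = [[-18, -36, 22], [-36, -68, 36], [22, 36, -12]].
Congruent diagonalization of H (simultaneous row and column reduction) yields pivots -18, 4, -10/9.
That gives 1 positive, 2 negative pivots.
H is indefinite, so the origin is a saddle point.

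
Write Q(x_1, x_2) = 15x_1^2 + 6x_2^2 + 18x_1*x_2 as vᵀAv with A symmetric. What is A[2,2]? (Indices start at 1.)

The coefficient of x_2^2 in Q is 6, and that is exactly A[2,2].

6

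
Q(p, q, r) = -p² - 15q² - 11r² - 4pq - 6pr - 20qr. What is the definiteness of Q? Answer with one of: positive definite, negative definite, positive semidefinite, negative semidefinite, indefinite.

The associated matrix is A = [[-1, -2, -3], [-2, -15, -10], [-3, -10, -11]].
Symmetric row and column elimination reduces A to a congruent diagonal form with pivots -1, -11, -6/11.
So there are 3 negative pivots.
Hence Q is negative definite.

negative definite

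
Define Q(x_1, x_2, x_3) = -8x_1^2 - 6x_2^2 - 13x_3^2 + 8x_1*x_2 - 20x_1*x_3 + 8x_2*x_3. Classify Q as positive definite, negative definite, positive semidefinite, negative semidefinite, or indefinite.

The symmetric matrix of Q is A = [[-8, 4, -10], [4, -6, 4], [-10, 4, -13]].
Leading principal minors: Δ_1 = -8, Δ_2 = 32, Δ_3 = -8.
The signs alternate starting with Δ_1 < 0, so by Sylvester's criterion Q is negative definite.

negative definite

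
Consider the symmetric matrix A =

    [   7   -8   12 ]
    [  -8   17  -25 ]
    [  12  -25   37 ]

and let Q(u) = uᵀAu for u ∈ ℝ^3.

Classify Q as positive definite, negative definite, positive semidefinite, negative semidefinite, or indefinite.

An LDLᵀ factorisation of A has diagonal entries 7, 55/7, 12/55.
That gives 3 positive pivots.
Hence Q is positive definite.

positive definite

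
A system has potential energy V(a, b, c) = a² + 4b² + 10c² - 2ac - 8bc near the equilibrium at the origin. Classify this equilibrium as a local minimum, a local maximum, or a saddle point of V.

local minimum

The Hessian at the origin is H = [[2, 0, -2], [0, 8, -8], [-2, -8, 20]].
Applying the same elementary operations to the rows and columns of H produces a congruent diagonal matrix with entries 2, 8, 10.
So there are 3 positive pivots.
H is positive definite, so the origin is a strict local minimum.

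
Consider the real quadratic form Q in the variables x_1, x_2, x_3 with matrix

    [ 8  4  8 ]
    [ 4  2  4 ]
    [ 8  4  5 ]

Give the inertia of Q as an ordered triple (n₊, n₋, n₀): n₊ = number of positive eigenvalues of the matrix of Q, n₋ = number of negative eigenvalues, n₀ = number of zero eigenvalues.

(1, 1, 1)

Applying the same elementary operations to the rows and columns of A produces a congruent diagonal matrix with entries 8, 0, -3.
That gives 1 positive, 1 negative, 1 zero pivots.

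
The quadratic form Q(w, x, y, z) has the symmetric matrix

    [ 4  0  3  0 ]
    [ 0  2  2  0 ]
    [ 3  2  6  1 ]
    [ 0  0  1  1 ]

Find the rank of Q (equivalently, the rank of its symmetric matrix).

An LDLᵀ factorisation of A has diagonal entries 4, 2, 7/4, 3/7.
Counting signs: 4 positive.
The rank is the number of nonzero pivots: 4.

4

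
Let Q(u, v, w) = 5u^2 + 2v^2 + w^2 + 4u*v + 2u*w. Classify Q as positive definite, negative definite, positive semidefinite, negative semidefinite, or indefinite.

positive definite

The associated matrix is A = [[5, 2, 1], [2, 2, 0], [1, 0, 1]].
Row-reducing A symmetrically gives the diagonal entries 5, 6/5, 2/3.
That gives 3 positive pivots.
Hence Q is positive definite.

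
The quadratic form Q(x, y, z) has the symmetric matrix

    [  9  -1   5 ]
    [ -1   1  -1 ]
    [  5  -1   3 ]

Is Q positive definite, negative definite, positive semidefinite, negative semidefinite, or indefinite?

Congruent diagonalization of A (simultaneous row and column reduction) yields pivots 9, 8/9, 0.
That gives 2 positive, 1 zero pivots.
Hence Q is positive semidefinite.

positive semidefinite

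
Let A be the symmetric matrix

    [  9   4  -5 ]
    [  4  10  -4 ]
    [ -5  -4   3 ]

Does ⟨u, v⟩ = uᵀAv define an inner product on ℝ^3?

An LDLᵀ factorisation of A has diagonal entries 9, 74/9, -6/37.
So there are 2 positive, 1 negative pivots.
Hence Q is indefinite.
⟨·,·⟩ is an inner product exactly when A is positive definite.

no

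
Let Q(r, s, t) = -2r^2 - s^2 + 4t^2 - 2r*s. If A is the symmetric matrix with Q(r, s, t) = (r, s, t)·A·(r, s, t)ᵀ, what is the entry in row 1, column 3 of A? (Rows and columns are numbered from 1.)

0

The coefficient of r·t in Q is 0. For a symmetric A this equals A[1,3] + A[3,1] = 2·A[1,3].
So A[1,3] = 0/2 = 0.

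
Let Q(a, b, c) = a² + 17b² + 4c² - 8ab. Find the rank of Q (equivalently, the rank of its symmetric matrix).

3

The associated matrix is A = [[1, -4, 0], [-4, 17, 0], [0, 0, 4]].
Applying the same elementary operations to the rows and columns of A produces a congruent diagonal matrix with entries 1, 1, 4.
That gives 3 positive pivots.
The rank is the number of nonzero pivots: 3.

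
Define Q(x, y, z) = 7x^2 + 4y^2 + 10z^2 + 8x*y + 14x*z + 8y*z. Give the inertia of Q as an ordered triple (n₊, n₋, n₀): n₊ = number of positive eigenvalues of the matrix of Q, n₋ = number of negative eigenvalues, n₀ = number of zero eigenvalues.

(3, 0, 0)

The associated matrix is A = [[7, 4, 7], [4, 4, 4], [7, 4, 10]].
Symmetric row and column elimination reduces A to a congruent diagonal form with pivots 7, 12/7, 3.
That gives 3 positive pivots.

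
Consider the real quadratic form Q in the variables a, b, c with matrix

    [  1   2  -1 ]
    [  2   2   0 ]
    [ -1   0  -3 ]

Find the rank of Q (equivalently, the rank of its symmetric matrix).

3

Row-reducing A symmetrically gives the diagonal entries 1, -2, -2.
Counting signs: 1 positive, 2 negative.
The rank is the number of nonzero pivots: 3.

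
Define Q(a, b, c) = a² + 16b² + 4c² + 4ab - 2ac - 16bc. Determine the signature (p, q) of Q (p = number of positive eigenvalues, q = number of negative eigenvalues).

The associated matrix is A = [[1, 2, -1], [2, 16, -8], [-1, -8, 4]].
Symmetric row and column elimination reduces A to a congruent diagonal form with pivots 1, 12, 0.
So there are 2 positive, 1 zero pivots.

(2, 0)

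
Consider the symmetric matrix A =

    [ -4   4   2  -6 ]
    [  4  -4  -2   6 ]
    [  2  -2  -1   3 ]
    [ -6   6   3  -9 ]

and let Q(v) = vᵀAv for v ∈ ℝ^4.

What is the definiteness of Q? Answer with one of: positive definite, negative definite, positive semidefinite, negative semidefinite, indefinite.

negative semidefinite

Congruent diagonalization of A (simultaneous row and column reduction) yields pivots -4, 0, 0, 0.
Counting signs: 1 negative, 3 zero.
Hence Q is negative semidefinite.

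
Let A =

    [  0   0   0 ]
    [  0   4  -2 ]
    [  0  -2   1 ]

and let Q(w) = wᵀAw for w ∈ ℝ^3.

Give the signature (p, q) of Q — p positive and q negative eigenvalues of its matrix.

Symmetric row and column elimination reduces A to a congruent diagonal form with pivots 0, 4, 0.
That gives 1 positive, 2 zero pivots.

(1, 0)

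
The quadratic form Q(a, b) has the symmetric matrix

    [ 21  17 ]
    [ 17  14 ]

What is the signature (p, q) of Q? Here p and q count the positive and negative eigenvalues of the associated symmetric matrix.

An LDLᵀ factorisation of A has diagonal entries 21, 5/21.
That gives 2 positive pivots.

(2, 0)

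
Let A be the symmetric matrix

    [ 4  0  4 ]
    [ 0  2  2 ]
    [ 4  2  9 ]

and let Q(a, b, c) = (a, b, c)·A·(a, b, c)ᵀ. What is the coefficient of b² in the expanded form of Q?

The coefficient of b² is the diagonal entry A[2,2] = 2.

2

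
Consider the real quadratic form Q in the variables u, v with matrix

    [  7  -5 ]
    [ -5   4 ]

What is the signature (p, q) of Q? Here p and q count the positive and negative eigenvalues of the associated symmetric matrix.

Symmetric row and column elimination reduces A to a congruent diagonal form with pivots 7, 3/7.
Counting signs: 2 positive.

(2, 0)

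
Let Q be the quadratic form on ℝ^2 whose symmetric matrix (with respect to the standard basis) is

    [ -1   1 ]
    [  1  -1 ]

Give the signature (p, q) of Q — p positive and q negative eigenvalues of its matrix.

(0, 1)

Congruent diagonalization of A (simultaneous row and column reduction) yields pivots -1, 0.
So there are 1 negative, 1 zero pivots.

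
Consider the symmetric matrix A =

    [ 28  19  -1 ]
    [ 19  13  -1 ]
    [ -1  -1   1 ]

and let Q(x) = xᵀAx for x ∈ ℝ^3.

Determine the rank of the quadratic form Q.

2

Row-reducing A symmetrically gives the diagonal entries 28, 3/28, 0.
So there are 2 positive, 1 zero pivots.
The rank is the number of nonzero pivots: 2.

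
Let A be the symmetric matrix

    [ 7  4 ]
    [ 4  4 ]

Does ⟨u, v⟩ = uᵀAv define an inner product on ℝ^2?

yes

Symmetric row and column elimination reduces A to a congruent diagonal form with pivots 7, 12/7.
Counting signs: 2 positive.
Hence Q is positive definite.
⟨·,·⟩ is an inner product exactly when A is positive definite.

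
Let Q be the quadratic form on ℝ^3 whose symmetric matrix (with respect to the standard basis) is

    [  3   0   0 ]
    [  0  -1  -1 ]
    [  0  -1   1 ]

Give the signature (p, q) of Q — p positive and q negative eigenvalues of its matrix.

(2, 1)

Applying the same elementary operations to the rows and columns of A produces a congruent diagonal matrix with entries 3, -1, 2.
Counting signs: 2 positive, 1 negative.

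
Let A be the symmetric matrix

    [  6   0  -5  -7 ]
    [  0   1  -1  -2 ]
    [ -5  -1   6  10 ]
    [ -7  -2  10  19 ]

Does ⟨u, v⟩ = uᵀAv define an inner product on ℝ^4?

yes

Leading principal minors: Δ_1 = 6, Δ_2 = 6, Δ_3 = 5, Δ_4 = 6.
All leading principal minors are positive, so by Sylvester's criterion Q is positive definite.
⟨·,·⟩ is an inner product exactly when A is positive definite.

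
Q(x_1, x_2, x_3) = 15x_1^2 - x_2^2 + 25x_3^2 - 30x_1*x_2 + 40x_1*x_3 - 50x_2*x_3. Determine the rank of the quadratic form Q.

3

The associated matrix is A = [[15, -15, 20], [-15, -1, -25], [20, -25, 25]].
Congruent diagonalization of A (simultaneous row and column reduction) yields pivots 15, -16, -5/48.
Counting signs: 1 positive, 2 negative.
The rank is the number of nonzero pivots: 3.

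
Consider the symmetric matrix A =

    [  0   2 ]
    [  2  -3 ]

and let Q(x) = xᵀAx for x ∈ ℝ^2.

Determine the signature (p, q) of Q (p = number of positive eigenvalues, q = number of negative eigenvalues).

By Sylvester's law of inertia any congruent diagonalization of A has 1 positive, 1 negative and 0 zero entries.

(1, 1)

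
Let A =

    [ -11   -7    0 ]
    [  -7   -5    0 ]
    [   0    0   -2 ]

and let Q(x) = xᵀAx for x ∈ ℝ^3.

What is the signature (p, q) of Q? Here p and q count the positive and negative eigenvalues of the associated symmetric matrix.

(0, 3)

Congruent diagonalization of A (simultaneous row and column reduction) yields pivots -11, -6/11, -2.
So there are 3 negative pivots.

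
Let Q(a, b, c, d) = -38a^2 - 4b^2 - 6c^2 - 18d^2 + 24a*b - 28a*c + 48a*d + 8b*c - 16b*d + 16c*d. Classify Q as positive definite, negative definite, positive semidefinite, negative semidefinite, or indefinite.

negative semidefinite

Write A = [[-38, 12, -14, 24], [12, -4, 4, -8], [-14, 4, -6, 8], [24, -8, 8, -18]].
Row-reducing A symmetrically gives the diagonal entries -38, -4/19, 0, -2.
That gives 3 negative, 1 zero pivots.
Hence Q is negative semidefinite.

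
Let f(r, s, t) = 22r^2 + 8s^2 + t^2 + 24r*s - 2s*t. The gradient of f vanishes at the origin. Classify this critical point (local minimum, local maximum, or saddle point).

local minimum

The Hessian at the origin is H = [[44, 24, 0], [24, 16, -2], [0, -2, 2]].
Congruent diagonalization of H (simultaneous row and column reduction) yields pivots 44, 32/11, 5/8.
Counting signs: 3 positive.
H is positive definite, so the origin is a strict local minimum.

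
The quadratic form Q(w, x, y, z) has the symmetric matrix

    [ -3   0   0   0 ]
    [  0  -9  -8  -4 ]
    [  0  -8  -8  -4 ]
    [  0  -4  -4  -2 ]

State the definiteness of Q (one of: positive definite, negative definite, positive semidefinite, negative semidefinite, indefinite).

Symmetric row and column elimination reduces A to a congruent diagonal form with pivots -3, -9, -8/9, 0.
Counting signs: 3 negative, 1 zero.
Hence Q is negative semidefinite.

negative semidefinite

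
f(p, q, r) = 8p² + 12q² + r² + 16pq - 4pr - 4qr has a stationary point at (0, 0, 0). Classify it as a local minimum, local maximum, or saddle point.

local minimum

The Hessian at the origin is H = [[16, 16, -4], [16, 24, -4], [-4, -4, 2]].
An LDLᵀ factorisation of H has diagonal entries 16, 8, 1.
So there are 3 positive pivots.
H is positive definite, so the origin is a strict local minimum.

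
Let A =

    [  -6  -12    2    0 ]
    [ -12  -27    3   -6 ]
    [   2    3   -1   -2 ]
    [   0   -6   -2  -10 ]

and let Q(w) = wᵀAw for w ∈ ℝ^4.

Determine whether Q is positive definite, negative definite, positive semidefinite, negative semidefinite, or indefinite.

indefinite

Row-reducing A symmetrically gives the diagonal entries -6, -3, 0, 2.
That gives 1 positive, 2 negative, 1 zero pivots.
Hence Q is indefinite.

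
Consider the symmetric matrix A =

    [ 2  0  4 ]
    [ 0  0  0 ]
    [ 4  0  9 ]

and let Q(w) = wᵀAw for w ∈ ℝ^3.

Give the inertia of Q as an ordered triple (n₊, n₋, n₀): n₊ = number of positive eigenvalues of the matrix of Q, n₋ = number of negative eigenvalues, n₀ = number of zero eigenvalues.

Symmetric row and column elimination reduces A to a congruent diagonal form with pivots 2, 0, 1.
Counting signs: 2 positive, 1 zero.

(2, 0, 1)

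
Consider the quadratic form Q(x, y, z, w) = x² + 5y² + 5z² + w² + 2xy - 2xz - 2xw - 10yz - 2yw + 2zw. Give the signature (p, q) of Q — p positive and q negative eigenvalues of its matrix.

The associated matrix is A = [[1, 1, -1, -1], [1, 5, -5, -1], [-1, -5, 5, 1], [-1, -1, 1, 1]].
Congruent diagonalization of A (simultaneous row and column reduction) yields pivots 1, 4, 0, 0.
Counting signs: 2 positive, 2 zero.

(2, 0)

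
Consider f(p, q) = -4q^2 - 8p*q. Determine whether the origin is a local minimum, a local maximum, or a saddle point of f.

saddle point

The Hessian at the origin is H = [[0, -8], [-8, -8]].
det H = 0·-8 − (-8)² = -64 < 0, so H is indefinite.
Therefore the origin is a saddle point.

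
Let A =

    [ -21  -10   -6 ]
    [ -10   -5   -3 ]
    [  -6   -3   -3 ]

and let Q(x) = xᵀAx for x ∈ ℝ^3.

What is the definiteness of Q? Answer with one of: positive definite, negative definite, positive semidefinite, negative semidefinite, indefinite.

An LDLᵀ factorisation of A has diagonal entries -21, -5/21, -6/5.
So there are 3 negative pivots.
Hence Q is negative definite.

negative definite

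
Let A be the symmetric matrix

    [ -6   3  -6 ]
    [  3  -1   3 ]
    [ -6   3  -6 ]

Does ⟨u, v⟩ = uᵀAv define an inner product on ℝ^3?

no

Row-reducing A symmetrically gives the diagonal entries -6, 1/2, 0.
Counting signs: 1 positive, 1 negative, 1 zero.
Hence Q is indefinite.
⟨·,·⟩ is an inner product exactly when A is positive definite.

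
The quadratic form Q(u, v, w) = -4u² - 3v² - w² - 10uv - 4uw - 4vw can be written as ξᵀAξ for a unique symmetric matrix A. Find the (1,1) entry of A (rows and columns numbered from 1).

-4

The coefficient of u² in Q is -4, and that is exactly A[1,1].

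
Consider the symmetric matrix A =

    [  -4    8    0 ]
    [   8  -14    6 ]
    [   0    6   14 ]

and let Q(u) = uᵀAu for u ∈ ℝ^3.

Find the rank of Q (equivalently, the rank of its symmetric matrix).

3

Symmetric row and column elimination reduces A to a congruent diagonal form with pivots -4, 2, -4.
That gives 1 positive, 2 negative pivots.
The rank is the number of nonzero pivots: 3.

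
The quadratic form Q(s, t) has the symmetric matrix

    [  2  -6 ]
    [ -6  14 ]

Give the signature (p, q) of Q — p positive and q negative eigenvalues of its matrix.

Applying the same elementary operations to the rows and columns of A produces a congruent diagonal matrix with entries 2, -4.
Counting signs: 1 positive, 1 negative.

(1, 1)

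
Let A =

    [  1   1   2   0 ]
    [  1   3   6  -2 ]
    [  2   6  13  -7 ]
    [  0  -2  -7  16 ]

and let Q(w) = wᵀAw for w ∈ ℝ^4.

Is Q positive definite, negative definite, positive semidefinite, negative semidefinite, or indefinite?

An LDLᵀ factorisation of A has diagonal entries 1, 2, 1, 5.
Counting signs: 4 positive.
Hence Q is positive definite.

positive definite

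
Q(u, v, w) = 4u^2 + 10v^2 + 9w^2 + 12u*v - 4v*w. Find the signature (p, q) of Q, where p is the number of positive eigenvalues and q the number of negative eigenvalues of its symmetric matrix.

The symmetric matrix is A = [[4, 6, 0], [6, 10, -2], [0, -2, 9]].
Row-reducing A symmetrically gives the diagonal entries 4, 1, 5.
So there are 3 positive pivots.

(3, 0)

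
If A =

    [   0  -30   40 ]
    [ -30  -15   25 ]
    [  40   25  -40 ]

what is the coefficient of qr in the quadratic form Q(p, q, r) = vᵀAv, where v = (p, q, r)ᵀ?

50

The coefficient of qr is A[2,3] + A[3,2] = 2·25 = 50.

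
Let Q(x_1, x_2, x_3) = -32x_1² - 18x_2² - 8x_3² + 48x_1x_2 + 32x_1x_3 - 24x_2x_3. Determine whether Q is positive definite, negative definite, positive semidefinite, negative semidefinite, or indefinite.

The symmetric matrix is A = [[-32, 24, 16], [24, -18, -12], [16, -12, -8]].
Congruent diagonalization of A (simultaneous row and column reduction) yields pivots -32, 0, 0.
So there are 1 negative, 2 zero pivots.
Hence Q is negative semidefinite.

negative semidefinite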